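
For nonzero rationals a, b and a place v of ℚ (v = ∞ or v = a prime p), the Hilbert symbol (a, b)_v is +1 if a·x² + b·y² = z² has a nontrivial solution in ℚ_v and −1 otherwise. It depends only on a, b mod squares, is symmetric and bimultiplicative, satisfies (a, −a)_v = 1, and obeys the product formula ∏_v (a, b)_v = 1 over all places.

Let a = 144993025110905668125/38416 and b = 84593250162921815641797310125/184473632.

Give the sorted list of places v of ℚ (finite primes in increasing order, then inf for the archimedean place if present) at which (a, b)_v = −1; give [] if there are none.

(a, b) ≡ (221, 121210) mod (ℚ^×)²; places V = {2, 3, 5, 7, 11, 13, 17, 23, 31, ∞}.
(a,b)_17: α=3, u≡4; β=5, v≡14 (mod 17); (4|17)=+1, (14|17)=-1; sign (−1)^0·+1^5·-1^3 = -1.
(a,b)_31: α=2, u≡10; β=3, v≡4 (mod 31); (10|31)=+1, (4|31)=+1; sign (−1)^0·+1^3·+1^2 = +1.
(a,b)_7: α=-4, u≡1; β=-8, v≡5 (mod 7); (1|7)=+1, (5|7)=-1; sign (−1)^0·+1^-8·-1^-4 = +1.
(a,b)_2: α=-4, β=-5; u≡5, v≡5 (mod 8); ε(u)ε(v)=0·0, αω(v)=-4·1, βω(u)=-5·1; sum ≡ 1  ⇒  -1.
(a,b)_5: α=4, u≡4; β=3, v≡3 (mod 5); (4|5)=+1, (3|5)=-1; sign (−1)^0·+1^3·-1^4 = +1.
(a,b)_∞: sgn(221)=+, sgn(121210)=+, so +1.
(a,b)_23: α=2, u≡21; β=3, v≡6 (mod 23); (21|23)=-1, (6|23)=+1; sign (−1)^0·-1^3·+1^2 = -1.
(a,b)_11: α=2, u≡5; β=4, v≡4 (mod 11); (5|11)=+1, (4|11)=+1; sign (−1)^0·+1^4·+1^2 = +1.
(a,b)_3: α=10, u≡2; β=12, v≡1 (mod 3); (2|3)=-1, (1|3)=+1; sign (−1)^0·-1^12·+1^10 = +1.
(a,b)_13: α=1, u≡4; β=2, v≡6 (mod 13); (4|13)=+1, (6|13)=-1; sign (−1)^0·+1^2·-1^1 = -1.
(221, 121210 / ℚ) ramifies at {2, 13, 17, 23}: a division algebra.

[2, 13, 17, 23]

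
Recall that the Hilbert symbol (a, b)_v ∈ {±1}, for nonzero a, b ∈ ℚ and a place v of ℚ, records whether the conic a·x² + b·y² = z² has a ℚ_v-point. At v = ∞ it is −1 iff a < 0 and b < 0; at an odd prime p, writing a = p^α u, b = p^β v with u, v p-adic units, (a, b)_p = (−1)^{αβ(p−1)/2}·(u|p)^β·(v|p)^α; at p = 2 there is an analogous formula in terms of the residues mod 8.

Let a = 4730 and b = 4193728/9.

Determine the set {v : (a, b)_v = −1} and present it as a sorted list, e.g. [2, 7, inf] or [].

Mod squares: a ≡ 4730, b ≡ 65527. Check v ∈ {∞, 2, 3, 5, 7, 11, 23, 37, 43}.
v=3: a=3^0·(≡2), b=3^-2·(≡1) mod 3; (2|3)=-1, (1|3)=+1; (−1)^{0·-2·1}·(-1)^-2·(+1)^0 = +1.
v=7: a=7^0·(≡5), b=7^1·(≡1) mod 7; (5|7)=-1, (1|7)=+1; (−1)^{0·1·3}·(-1)^1·(+1)^0 = -1.
v=37: a=37^0·(≡31), b=37^1·(≡22) mod 37; (31|37)=-1, (22|37)=-1; (−1)^{0·1·18}·(-1)^1·(-1)^0 = -1.
v=2: v_2(a)=1, v_2(b)=6; units ≡ 5, 7 (mod 8); ε·ε+αω+βω = 0·1+1·0+6·1 ≡ 0  ⇒  (a,b)_2 = +1.
v=11: a=11^1·(≡1), b=11^1·(≡6) mod 11; (1|11)=+1, (6|11)=-1; (−1)^{1·1·5}·(+1)^1·(-1)^1 = +1.
v=5: a=5^1·(≡1), b=5^0·(≡2) mod 5; (1|5)=+1, (2|5)=-1; (−1)^{1·0·2}·(+1)^0·(-1)^1 = -1.
v=43: a=43^1·(≡24), b=43^0·(≡17) mod 43; (24|43)=+1, (17|43)=+1; (−1)^{1·0·21}·(+1)^0·(+1)^1 = +1.
v=∞: 4730 > 0 and 65527 > 0  ⇒  (a,b)_∞ = +1.
v=23: a=23^0·(≡15), b=23^1·(≡17) mod 23; (15|23)=-1, (17|23)=-1; (−1)^{0·1·11}·(-1)^1·(-1)^0 = -1.
(4730, 65527 / ℚ) ramifies at {5, 7, 23, 37}: a division algebra.

[5, 7, 23, 37]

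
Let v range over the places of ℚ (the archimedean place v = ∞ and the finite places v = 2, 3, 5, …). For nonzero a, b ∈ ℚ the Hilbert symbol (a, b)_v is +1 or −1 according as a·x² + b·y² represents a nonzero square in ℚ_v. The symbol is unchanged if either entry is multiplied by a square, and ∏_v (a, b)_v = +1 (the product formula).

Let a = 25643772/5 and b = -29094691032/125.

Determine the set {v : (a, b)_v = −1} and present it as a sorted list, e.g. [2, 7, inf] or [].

Mod squares: a ≡ 35, b ≡ -110. Check v ∈ {∞, 2, 3, 5, 7, 11, 19, 29}.
v=3: a=3^2·(≡2), b=3^2·(≡1) mod 3; (2|3)=-1, (1|3)=+1; (−1)^{2·2·1}·(-1)^2·(+1)^2 = +1.
v=11: a=11^2·(≡10), b=11^3·(≡4) mod 11; (10|11)=-1, (4|11)=+1; (−1)^{2·3·5}·(-1)^3·(+1)^2 = -1.
v=∞: 35 > 0 and -110 < 0  ⇒  (a,b)_∞ = +1.
v=5: a=5^-1·(≡2), b=5^-3·(≡3) mod 5; (2|5)=-1, (3|5)=-1; (−1)^{-1·-3·2}·(-1)^-3·(-1)^-1 = +1.
v=29: a=29^2·(≡20), b=29^2·(≡22) mod 29; (20|29)=+1, (22|29)=+1; (−1)^{2·2·14}·(+1)^2·(+1)^2 = +1.
v=19: a=19^0·(≡16), b=19^2·(≡7) mod 19; (16|19)=+1, (7|19)=+1; (−1)^{0·2·9}·(+1)^2·(+1)^0 = +1.
v=7: a=7^1·(≡6), b=7^0·(≡1) mod 7; (6|7)=-1, (1|7)=+1; (−1)^{1·0·3}·(-1)^0·(+1)^1 = +1.
v=2: v_2(a)=2, v_2(b)=3; units ≡ 3, 1 (mod 8); ε·ε+αω+βω = 1·0+2·0+3·1 ≡ 1  ⇒  (a,b)_2 = -1.
|Ram(35, -110)| = 2, even; anisotropic at {2, 11}.

[2, 11]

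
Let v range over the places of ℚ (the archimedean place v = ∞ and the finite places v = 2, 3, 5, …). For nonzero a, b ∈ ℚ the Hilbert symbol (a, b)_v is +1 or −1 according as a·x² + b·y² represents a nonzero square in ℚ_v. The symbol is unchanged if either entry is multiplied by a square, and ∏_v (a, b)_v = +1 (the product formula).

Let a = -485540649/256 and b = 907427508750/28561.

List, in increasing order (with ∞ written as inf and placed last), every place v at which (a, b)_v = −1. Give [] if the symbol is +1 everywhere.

[2, 17, 19, 23, 29, 43]

(a, b) ≡ (-5994329, 365806) mod (ℚ^×)²; places V = {2, 3, 5, 7, 11, 13, 17, 19, 23, 29, 43, 53, ∞}.
(a,b)_5: α=0, u≡1; β=4, v≡4 (mod 5); (1|5)=+1, (4|5)=+1; sign (−1)^0·+1^4·+1^0 = +1.
(a,b)_23: α=1, u≡6; β=0, v≡20 (mod 23); (6|23)=+1, (20|23)=-1; sign (−1)^0·+1^0·-1^1 = -1.
(a,b)_29: α=1, u≡19; β=1, v≡13 (mod 29); (19|29)=-1, (13|29)=+1; sign (−1)^0·-1^1·+1^1 = -1.
(a,b)_11: α=1, u≡5; β=0, v≡3 (mod 11); (5|11)=+1, (3|11)=+1; sign (−1)^0·+1^0·+1^1 = +1.
(a,b)_19: α=1, u≡17; β=0, v≡18 (mod 19); (17|19)=+1, (18|19)=-1; sign (−1)^0·+1^0·-1^1 = -1.
(a,b)_2: α=-8, β=1; u≡7, v≡7 (mod 8); ε(u)ε(v)=1·1, αω(v)=-8·0, βω(u)=1·0; sum ≡ 1  ⇒  -1.
(a,b)_53: α=0, u≡49; β=1, v≡27 (mod 53); (49|53)=+1, (27|53)=-1; sign (−1)^0·+1^1·-1^0 = +1.
(a,b)_13: α=0, u≡12; β=-4, v≡9 (mod 13); (12|13)=+1, (9|13)=+1; sign (−1)^0·+1^-4·+1^0 = +1.
(a,b)_17: α=0, u≡6; β=1, v≡9 (mod 17); (6|17)=-1, (9|17)=+1; sign (−1)^0·-1^1·+1^0 = -1.
(a,b)_∞: sgn(-5994329)=−, sgn(365806)=+, so +1.
(a,b)_43: α=1, u≡29; β=0, v≡18 (mod 43); (29|43)=-1, (18|43)=-1; sign (−1)^0·-1^0·-1^1 = -1.
(a,b)_7: α=0, u≡2; β=3, v≡3 (mod 7); (2|7)=+1, (3|7)=-1; sign (−1)^0·+1^3·-1^0 = +1.
(a,b)_3: α=4, u≡1; β=4, v≡1 (mod 3); (1|3)=+1, (1|3)=+1; sign (−1)^0·+1^4·+1^4 = +1.
Ram(-5994329, 365806) = {2, 17, 19, 23, 29, 43}; no ℚ_2-point on the conic.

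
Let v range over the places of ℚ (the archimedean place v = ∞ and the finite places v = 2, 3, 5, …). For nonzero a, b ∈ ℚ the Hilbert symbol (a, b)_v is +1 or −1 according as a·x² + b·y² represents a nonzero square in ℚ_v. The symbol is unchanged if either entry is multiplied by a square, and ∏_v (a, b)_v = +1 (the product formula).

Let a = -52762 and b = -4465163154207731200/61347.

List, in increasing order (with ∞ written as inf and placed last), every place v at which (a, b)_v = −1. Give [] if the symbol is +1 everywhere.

[2, 3, 37, inf]

Mod squares: a ≡ -52762, b ≡ -3007434. Check v ∈ {∞, 2, 3, 5, 11, 13, 19, 23, 31, 37}.
v=2: v_2(a)=1, v_2(b)=9; units ≡ 3, 3 (mod 8); ε·ε+αω+βω = 1·1+1·1+9·1 ≡ 1  ⇒  (a,b)_2 = -1.
v=11: a=11^0·(≡5), b=11^-2·(≡6) mod 11; (5|11)=+1, (6|11)=-1; (−1)^{0·-2·5}·(+1)^-2·(-1)^0 = +1.
v=5: a=5^0·(≡3), b=5^2·(≡1) mod 5; (3|5)=-1, (1|5)=+1; (−1)^{0·2·2}·(-1)^2·(+1)^0 = +1.
v=37: a=37^1·(≡17), b=37^3·(≡1) mod 37; (17|37)=-1, (1|37)=+1; (−1)^{1·3·18}·(-1)^3·(+1)^1 = -1.
v=31: a=31^1·(≡3), b=31^3·(≡9) mod 31; (3|31)=-1, (9|31)=+1; (−1)^{1·3·15}·(-1)^3·(+1)^1 = +1.
v=∞: -52762 < 0 and -3007434 < 0  ⇒  (a,b)_∞ = -1.
v=13: a=13^0·(≡5), b=13^-2·(≡4) mod 13; (5|13)=-1, (4|13)=+1; (−1)^{0·-2·6}·(-1)^-2·(+1)^0 = +1.
v=3: a=3^0·(≡2), b=3^-1·(≡2) mod 3; (2|3)=-1, (2|3)=-1; (−1)^{0·-1·1}·(-1)^-1·(-1)^0 = -1.
v=19: a=19^0·(≡1), b=19^1·(≡18) mod 19; (1|19)=+1, (18|19)=-1; (−1)^{0·1·9}·(+1)^1·(-1)^0 = +1.
v=23: a=23^1·(≡6), b=23^3·(≡14) mod 23; (6|23)=+1, (14|23)=-1; (−1)^{1·3·11}·(+1)^3·(-1)^1 = +1.
|Ram(-52762, -3007434)| = 4, even; anisotropic at {2, 3, 37, ∞}.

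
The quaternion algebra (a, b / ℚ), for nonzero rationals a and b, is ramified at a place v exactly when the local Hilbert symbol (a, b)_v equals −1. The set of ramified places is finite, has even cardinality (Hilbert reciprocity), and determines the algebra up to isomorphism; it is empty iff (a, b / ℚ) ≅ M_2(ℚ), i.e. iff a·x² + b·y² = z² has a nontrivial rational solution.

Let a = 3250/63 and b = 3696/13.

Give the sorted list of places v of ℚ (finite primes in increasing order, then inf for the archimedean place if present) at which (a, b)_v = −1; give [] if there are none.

(a, b) ≡ (910, 3003) mod (ℚ^×)²; places V = {2, 3, 5, 7, 11, 13, ∞}.
(a,b)_5: α=3, u≡2; β=0, v≡2 (mod 5); (2|5)=-1, (2|5)=-1; sign (−1)^0·-1^0·-1^3 = -1.
(a,b)_7: α=-1, u≡1; β=1, v≡4 (mod 7); (1|7)=+1, (4|7)=+1; sign (−1)^1·+1^1·+1^-1 = -1.
(a,b)_2: α=1, β=4; u≡7, v≡3 (mod 8); ε(u)ε(v)=1·1, αω(v)=1·1, βω(u)=4·0; sum ≡ 0  ⇒  +1.
(a,b)_13: α=1, u≡5; β=-1, v≡4 (mod 13); (5|13)=-1, (4|13)=+1; sign (−1)^0·-1^-1·+1^1 = -1.
(a,b)_∞: sgn(910)=+, sgn(3003)=+, so +1.
(a,b)_3: α=-2, u≡1; β=1, v≡2 (mod 3); (1|3)=+1, (2|3)=-1; sign (−1)^0·+1^1·-1^-2 = +1.
(a,b)_11: α=0, u≡2; β=1, v≡3 (mod 11); (2|11)=-1, (3|11)=+1; sign (−1)^0·-1^1·+1^0 = -1.
Ram(910, 3003) = {5, 7, 11, 13}; no ℚ_5-point on the conic.

[5, 7, 11, 13]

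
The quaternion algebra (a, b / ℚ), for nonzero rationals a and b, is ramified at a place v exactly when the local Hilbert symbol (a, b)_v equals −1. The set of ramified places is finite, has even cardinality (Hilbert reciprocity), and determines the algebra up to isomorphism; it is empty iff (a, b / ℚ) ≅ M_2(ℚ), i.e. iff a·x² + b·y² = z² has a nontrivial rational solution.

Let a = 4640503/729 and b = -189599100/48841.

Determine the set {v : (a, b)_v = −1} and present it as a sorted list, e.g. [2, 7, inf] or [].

[23, 29, 37, 41]

Mod squares: a ≡ 4640503, b ≡ -1895991. Check v ∈ {∞, 2, 3, 5, 7, 13, 17, 19, 23, 29, 31, 37, 41}.
v=5: a=5^0·(≡2), b=5^2·(≡1) mod 5; (2|5)=-1, (1|5)=+1; (−1)^{0·2·2}·(-1)^2·(+1)^0 = +1.
v=29: a=29^0·(≡17), b=29^1·(≡1) mod 29; (17|29)=-1, (1|29)=+1; (−1)^{0·1·14}·(-1)^1·(+1)^0 = -1.
v=23: a=23^1·(≡19), b=23^0·(≡17) mod 23; (19|23)=-1, (17|23)=-1; (−1)^{1·0·11}·(-1)^0·(-1)^1 = -1.
v=31: a=31^0·(≡9), b=31^1·(≡28) mod 31; (9|31)=+1, (28|31)=+1; (−1)^{0·1·15}·(+1)^1·(+1)^0 = +1.
v=19: a=19^1·(≡7), b=19^1·(≡3) mod 19; (7|19)=+1, (3|19)=-1; (−1)^{1·1·9}·(+1)^1·(-1)^1 = +1.
v=37: a=37^1·(≡1), b=37^1·(≡15) mod 37; (1|37)=+1, (15|37)=-1; (−1)^{1·1·18}·(+1)^1·(-1)^1 = -1.
v=17: a=17^0·(≡2), b=17^-2·(≡4) mod 17; (2|17)=+1, (4|17)=+1; (−1)^{0·-2·8}·(+1)^-2·(+1)^0 = +1.
v=41: a=41^1·(≡2), b=41^0·(≡7) mod 41; (2|41)=+1, (7|41)=-1; (−1)^{1·0·20}·(+1)^0·(-1)^1 = -1.
v=7: a=7^1·(≡1), b=7^0·(≡1) mod 7; (1|7)=+1, (1|7)=+1; (−1)^{1·0·3}·(+1)^0·(+1)^1 = +1.
v=3: a=3^-6·(≡1), b=3^1·(≡1) mod 3; (1|3)=+1, (1|3)=+1; (−1)^{-6·1·1}·(+1)^1·(+1)^-6 = +1.
v=2: v_2(a)=0, v_2(b)=2; units ≡ 7, 1 (mod 8); ε·ε+αω+βω = 1·0+0·0+2·0 ≡ 0  ⇒  (a,b)_2 = +1.
v=13: a=13^0·(≡10), b=13^-2·(≡8) mod 13; (10|13)=+1, (8|13)=-1; (−1)^{0·-2·6}·(+1)^-2·(-1)^0 = +1.
v=∞: 4640503 > 0 and -1895991 < 0  ⇒  (a,b)_∞ = +1.
(4640503, -1895991 / ℚ) ramifies at {23, 29, 37, 41}: a division algebra.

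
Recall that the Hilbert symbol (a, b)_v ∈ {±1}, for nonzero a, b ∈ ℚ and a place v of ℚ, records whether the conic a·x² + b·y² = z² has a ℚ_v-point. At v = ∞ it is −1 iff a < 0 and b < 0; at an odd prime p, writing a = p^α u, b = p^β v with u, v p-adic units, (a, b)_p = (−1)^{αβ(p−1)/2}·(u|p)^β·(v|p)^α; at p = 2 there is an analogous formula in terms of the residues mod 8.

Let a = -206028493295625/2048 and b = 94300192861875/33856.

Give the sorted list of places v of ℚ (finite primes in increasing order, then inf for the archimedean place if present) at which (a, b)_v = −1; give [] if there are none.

[3, 13]

(a, b) ≡ (-546, 11) mod (ℚ^×)²; places V = {2, 3, 5, 7, 11, 13, 23, ∞}.
(a,b)_∞: sgn(-546)=−, sgn(11)=+, so +1.
(a,b)_3: α=11, u≡1; β=4, v≡2 (mod 3); (1|3)=+1, (2|3)=-1; sign (−1)^0·+1^4·-1^11 = -1.
(a,b)_11: α=2, u≡3; β=3, v≡1 (mod 11); (3|11)=+1, (1|11)=+1; sign (−1)^0·+1^3·+1^2 = +1.
(a,b)_23: α=0, u≡8; β=-2, v≡5 (mod 23); (8|23)=+1, (5|23)=-1; sign (−1)^0·+1^-2·-1^0 = +1.
(a,b)_7: α=1, u≡5; β=2, v≡2 (mod 7); (5|7)=-1, (2|7)=+1; sign (−1)^0·-1^2·+1^1 = +1.
(a,b)_13: α=3, u≡3; β=4, v≡5 (mod 13); (3|13)=+1, (5|13)=-1; sign (−1)^0·+1^4·-1^3 = -1.
(a,b)_5: α=4, u≡4; β=4, v≡4 (mod 5); (4|5)=+1, (4|5)=+1; sign (−1)^0·+1^4·+1^4 = +1.
(a,b)_2: α=-11, β=-6; u≡7, v≡3 (mod 8); ε(u)ε(v)=1·1, αω(v)=-11·1, βω(u)=-6·0; sum ≡ 0  ⇒  +1.
(-546, 11 / ℚ) ramifies at {3, 13}: a division algebra.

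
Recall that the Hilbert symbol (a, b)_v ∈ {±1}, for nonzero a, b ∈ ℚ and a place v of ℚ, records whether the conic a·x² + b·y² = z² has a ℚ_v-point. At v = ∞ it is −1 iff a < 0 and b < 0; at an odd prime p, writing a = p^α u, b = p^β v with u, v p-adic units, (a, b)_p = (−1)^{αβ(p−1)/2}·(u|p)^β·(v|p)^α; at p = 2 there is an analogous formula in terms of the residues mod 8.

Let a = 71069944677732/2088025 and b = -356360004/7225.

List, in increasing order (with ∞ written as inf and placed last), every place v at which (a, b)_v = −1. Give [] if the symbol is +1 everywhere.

[7, 29]

Mod squares: a ≡ 217, b ≡ -81809. Check v ∈ {∞, 2, 3, 5, 7, 11, 13, 17, 23, 29, 31}.
v=5: a=5^-2·(≡2), b=5^-2·(≡4) mod 5; (2|5)=-1, (4|5)=+1; (−1)^{-2·-2·2}·(-1)^-2·(+1)^-2 = +1.
v=17: a=17^-4·(≡15), b=17^-2·(≡6) mod 17; (15|17)=+1, (6|17)=-1; (−1)^{-4·-2·8}·(+1)^-2·(-1)^-4 = +1.
v=3: a=3^2·(≡1), b=3^2·(≡1) mod 3; (1|3)=+1, (1|3)=+1; (−1)^{2·2·1}·(+1)^2·(+1)^2 = +1.
v=13: a=13^2·(≡10), b=13^1·(≡9) mod 13; (10|13)=+1, (9|13)=+1; (−1)^{2·1·6}·(+1)^1·(+1)^2 = +1.
v=31: a=31^1·(≡1), b=31^1·(≡30) mod 31; (1|31)=+1, (30|31)=-1; (−1)^{1·1·15}·(+1)^1·(-1)^1 = +1.
v=29: a=29^2·(≡10), b=29^1·(≡17) mod 29; (10|29)=-1, (17|29)=-1; (−1)^{2·1·14}·(-1)^1·(-1)^2 = -1.
v=11: a=11^2·(≡8), b=11^2·(≡3) mod 11; (8|11)=-1, (3|11)=+1; (−1)^{2·2·5}·(-1)^2·(+1)^2 = +1.
v=23: a=23^2·(≡10), b=23^0·(≡6) mod 23; (10|23)=-1, (6|23)=+1; (−1)^{2·0·11}·(-1)^0·(+1)^2 = +1.
v=2: v_2(a)=2, v_2(b)=2; units ≡ 1, 7 (mod 8); ε·ε+αω+βω = 0·1+2·0+2·0 ≡ 0  ⇒  (a,b)_2 = +1.
v=7: a=7^1·(≡5), b=7^1·(≡6) mod 7; (5|7)=-1, (6|7)=-1; (−1)^{1·1·3}·(-1)^1·(-1)^1 = -1.
v=∞: 217 > 0 and -81809 < 0  ⇒  (a,b)_∞ = +1.
(217, -81809 / ℚ) ramifies at {7, 29}: a division algebra.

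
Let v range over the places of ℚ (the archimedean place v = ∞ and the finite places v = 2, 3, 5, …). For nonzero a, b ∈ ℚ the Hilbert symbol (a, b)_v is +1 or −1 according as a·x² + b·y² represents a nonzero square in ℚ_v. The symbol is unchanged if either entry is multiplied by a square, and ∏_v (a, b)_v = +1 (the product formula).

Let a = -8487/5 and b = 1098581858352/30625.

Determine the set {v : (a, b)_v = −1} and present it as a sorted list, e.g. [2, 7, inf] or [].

[5, 17]

(a, b) ≡ (-4715, 13243) mod (ℚ^×)²; places V = {2, 3, 5, 7, 11, 17, 19, 23, 41, ∞}.
(a,b)_2: α=0, β=4; u≡5, v≡3 (mod 8); ε(u)ε(v)=0·1, αω(v)=0·1, βω(u)=4·1; sum ≡ 0  ⇒  +1.
(a,b)_7: α=0, u≡5; β=-2, v≡3 (mod 7); (5|7)=-1, (3|7)=-1; sign (−1)^0·-1^-2·-1^0 = +1.
(a,b)_41: α=1, u≡16; β=1, v≡8 (mod 41); (16|41)=+1, (8|41)=+1; sign (−1)^0·+1^1·+1^1 = +1.
(a,b)_23: α=1, u≡9; β=2, v≡3 (mod 23); (9|23)=+1, (3|23)=+1; sign (−1)^0·+1^2·+1^1 = +1.
(a,b)_11: α=0, u≡1; β=2, v≡2 (mod 11); (1|11)=+1, (2|11)=-1; sign (−1)^0·+1^2·-1^0 = +1.
(a,b)_∞: sgn(-4715)=−, sgn(13243)=+, so +1.
(a,b)_3: α=2, u≡1; β=4, v≡1 (mod 3); (1|3)=+1, (1|3)=+1; sign (−1)^0·+1^4·+1^2 = +1.
(a,b)_5: α=-1, u≡3; β=-4, v≡3 (mod 5); (3|5)=-1, (3|5)=-1; sign (−1)^0·-1^-4·-1^-1 = -1.
(a,b)_19: α=0, u≡5; β=1, v≡3 (mod 19); (5|19)=+1, (3|19)=-1; sign (−1)^0·+1^1·-1^0 = +1.
(a,b)_17: α=0, u≡6; β=1, v≡11 (mod 17); (6|17)=-1, (11|17)=-1; sign (−1)^0·-1^1·-1^0 = -1.
(-4715, 13243 / ℚ) ramifies at {5, 17}: a division algebra.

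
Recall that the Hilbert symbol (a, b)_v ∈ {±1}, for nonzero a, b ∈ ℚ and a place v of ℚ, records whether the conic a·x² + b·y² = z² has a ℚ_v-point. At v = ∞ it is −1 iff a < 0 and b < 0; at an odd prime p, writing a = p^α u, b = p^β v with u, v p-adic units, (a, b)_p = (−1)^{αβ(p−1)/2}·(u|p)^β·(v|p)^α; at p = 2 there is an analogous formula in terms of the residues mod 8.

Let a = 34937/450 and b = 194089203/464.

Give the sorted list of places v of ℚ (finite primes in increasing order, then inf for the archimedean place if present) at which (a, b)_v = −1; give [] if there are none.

Mod squares: a ≡ 1426, b ≡ 574287. Check v ∈ {∞, 2, 3, 5, 7, 11, 23, 29, 31, 41}.
v=41: a=41^0·(≡36), b=41^1·(≡27) mod 41; (36|41)=+1, (27|41)=-1; (−1)^{0·1·20}·(+1)^1·(-1)^0 = +1.
v=31: a=31^1·(≡22), b=31^0·(≡30) mod 31; (22|31)=-1, (30|31)=-1; (−1)^{1·0·15}·(-1)^0·(-1)^1 = -1.
v=2: v_2(a)=-1, v_2(b)=-4; units ≡ 1, 7 (mod 8); ε·ε+αω+βω = 0·1+-1·0+-4·0 ≡ 0  ⇒  (a,b)_2 = +1.
v=∞: 1426 > 0 and 574287 > 0  ⇒  (a,b)_∞ = +1.
v=23: a=23^1·(≡16), b=23^1·(≡19) mod 23; (16|23)=+1, (19|23)=-1; (−1)^{1·1·11}·(+1)^1·(-1)^1 = +1.
v=5: a=5^-2·(≡4), b=5^0·(≡2) mod 5; (4|5)=+1, (2|5)=-1; (−1)^{-2·0·2}·(+1)^0·(-1)^-2 = +1.
v=7: a=7^2·(≡3), b=7^1·(≡4) mod 7; (3|7)=-1, (4|7)=+1; (−1)^{2·1·3}·(-1)^1·(+1)^2 = -1.
v=11: a=11^0·(≡10), b=11^2·(≡6) mod 11; (10|11)=-1, (6|11)=-1; (−1)^{0·2·5}·(-1)^2·(-1)^0 = +1.
v=3: a=3^-2·(≡1), b=3^5·(≡2) mod 3; (1|3)=+1, (2|3)=-1; (−1)^{-2·5·1}·(+1)^5·(-1)^-2 = +1.
v=29: a=29^0·(≡13), b=29^-1·(≡22) mod 29; (13|29)=+1, (22|29)=+1; (−1)^{0·-1·14}·(+1)^-1·(+1)^0 = +1.
(1426, 574287 / ℚ) ramifies at {7, 31}: a division algebra.

[7, 31]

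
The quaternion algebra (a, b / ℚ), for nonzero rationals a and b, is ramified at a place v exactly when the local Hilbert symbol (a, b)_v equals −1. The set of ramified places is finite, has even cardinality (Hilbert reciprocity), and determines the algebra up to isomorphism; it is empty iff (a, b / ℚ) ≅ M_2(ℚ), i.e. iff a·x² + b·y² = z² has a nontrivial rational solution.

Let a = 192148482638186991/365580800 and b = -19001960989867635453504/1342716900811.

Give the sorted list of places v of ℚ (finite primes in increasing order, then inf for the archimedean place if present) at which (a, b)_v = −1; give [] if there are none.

[2, 23]

(a, b) ≡ (1102, -38019) mod (ℚ^×)²; places V = {2, 3, 5, 7, 11, 13, 19, 23, 29, 41, ∞}.
(a,b)_13: α=-4, u≡9; β=-6, v≡8 (mod 13); (9|13)=+1, (8|13)=-1; sign (−1)^0·+1^-6·-1^-4 = +1.
(a,b)_29: α=1, u≡22; β=1, v≡25 (mod 29); (22|29)=+1, (25|29)=+1; sign (−1)^0·+1^1·+1^1 = +1.
(a,b)_5: α=-2, u≡3; β=0, v≡1 (mod 5); (3|5)=-1, (1|5)=+1; sign (−1)^0·-1^0·+1^-2 = +1.
(a,b)_∞: sgn(1102)=+, sgn(-38019)=−, so +1.
(a,b)_41: α=4, u≡2; β=6, v≡19 (mod 41); (2|41)=+1, (19|41)=-1; sign (−1)^0·+1^6·-1^4 = +1.
(a,b)_11: α=0, u≡2; β=-4, v≡10 (mod 11); (2|11)=-1, (10|11)=-1; sign (−1)^0·-1^-4·-1^0 = +1.
(a,b)_3: α=2, u≡1; β=11, v≡2 (mod 3); (1|3)=+1, (2|3)=-1; sign (−1)^0·+1^11·-1^2 = +1.
(a,b)_2: α=-9, β=6; u≡7, v≡5 (mod 8); ε(u)ε(v)=1·0, αω(v)=-9·1, βω(u)=6·0; sum ≡ 1  ⇒  -1.
(a,b)_19: α=1, u≡1; β=-1, v≡2 (mod 19); (1|19)=+1, (2|19)=-1; sign (−1)^1·+1^-1·-1^1 = +1.
(a,b)_23: α=4, u≡11; β=3, v≡1 (mod 23); (11|23)=-1, (1|23)=+1; sign (−1)^0·-1^3·+1^4 = -1.
(a,b)_7: α=2, u≡5; β=0, v≡5 (mod 7); (5|7)=-1, (5|7)=-1; sign (−1)^0·-1^0·-1^2 = +1.
(1102, -38019 / ℚ) ramifies at {2, 23}: a division algebra.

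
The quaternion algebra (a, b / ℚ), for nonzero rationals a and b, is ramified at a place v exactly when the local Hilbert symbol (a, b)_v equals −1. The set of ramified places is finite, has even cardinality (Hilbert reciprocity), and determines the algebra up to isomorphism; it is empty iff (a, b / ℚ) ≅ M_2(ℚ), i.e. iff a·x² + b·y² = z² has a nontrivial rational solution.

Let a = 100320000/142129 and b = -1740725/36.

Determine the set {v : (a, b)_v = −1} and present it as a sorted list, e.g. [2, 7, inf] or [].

Mod squares: a ≡ 627, b ≡ -29. Check v ∈ {∞, 2, 3, 5, 7, 11, 13, 19, 29}.
v=3: a=3^1·(≡2), b=3^-2·(≡1) mod 3; (2|3)=-1, (1|3)=+1; (−1)^{1·-2·1}·(-1)^-2·(+1)^1 = +1.
v=19: a=19^1·(≡10), b=19^0·(≡1) mod 19; (10|19)=-1, (1|19)=+1; (−1)^{1·0·9}·(-1)^0·(+1)^1 = +1.
v=7: a=7^0·(≡4), b=7^4·(≡3) mod 7; (4|7)=+1, (3|7)=-1; (−1)^{0·4·3}·(+1)^4·(-1)^0 = +1.
v=29: a=29^-2·(≡27), b=29^1·(≡9) mod 29; (27|29)=-1, (9|29)=+1; (−1)^{-2·1·14}·(-1)^1·(+1)^-2 = -1.
v=11: a=11^1·(≡6), b=11^0·(≡1) mod 11; (6|11)=-1, (1|11)=+1; (−1)^{1·0·5}·(-1)^0·(+1)^1 = +1.
v=5: a=5^4·(≡3), b=5^2·(≡1) mod 5; (3|5)=-1, (1|5)=+1; (−1)^{4·2·2}·(-1)^2·(+1)^4 = +1.
v=∞: 627 > 0 and -29 < 0  ⇒  (a,b)_∞ = +1.
v=2: v_2(a)=8, v_2(b)=-2; units ≡ 3, 3 (mod 8); ε·ε+αω+βω = 1·1+8·1+-2·1 ≡ 1  ⇒  (a,b)_2 = -1.
v=13: a=13^-2·(≡3), b=13^0·(≡4) mod 13; (3|13)=+1, (4|13)=+1; (−1)^{-2·0·6}·(+1)^0·(+1)^-2 = +1.
Ram(627, -29) = {2, 29}; no ℚ_2-point on the conic.

[2, 29]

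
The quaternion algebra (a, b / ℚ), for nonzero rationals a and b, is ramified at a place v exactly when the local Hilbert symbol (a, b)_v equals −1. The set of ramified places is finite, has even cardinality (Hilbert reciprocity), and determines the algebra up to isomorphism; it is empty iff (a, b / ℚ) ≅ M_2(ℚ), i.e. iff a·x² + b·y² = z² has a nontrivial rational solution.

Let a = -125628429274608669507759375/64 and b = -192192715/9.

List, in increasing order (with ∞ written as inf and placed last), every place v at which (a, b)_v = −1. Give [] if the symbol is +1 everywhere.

(a, b) ≡ (-20735, -1137235) mod (ℚ^×)²; places V = {2, 3, 5, 11, 13, 23, 29, 31, ∞}.
(a,b)_29: α=3, u≡2; β=1, v≡20 (mod 29); (2|29)=-1, (20|29)=+1; sign (−1)^0·-1^1·+1^3 = -1.
(a,b)_5: α=5, u≡3; β=1, v≡3 (mod 5); (3|5)=-1, (3|5)=-1; sign (−1)^0·-1^1·-1^5 = +1.
(a,b)_2: α=-6, β=0; u≡1, v≡5 (mod 8); ε(u)ε(v)=0·0, αω(v)=-6·1, βω(u)=0·0; sum ≡ 0  ⇒  +1.
(a,b)_∞: sgn(-20735)=−, sgn(-1137235)=−, so -1.
(a,b)_13: α=5, u≡3; β=2, v≡2 (mod 13); (3|13)=+1, (2|13)=-1; sign (−1)^0·+1^2·-1^5 = -1.
(a,b)_23: α=2, u≡11; β=1, v≡7 (mod 23); (11|23)=-1, (7|23)=-1; sign (−1)^0·-1^1·-1^2 = -1.
(a,b)_3: α=8, u≡1; β=-2, v≡2 (mod 3); (1|3)=+1, (2|3)=-1; sign (−1)^0·+1^-2·-1^8 = +1.
(a,b)_31: α=2, u≡19; β=1, v≡2 (mod 31); (19|31)=+1, (2|31)=+1; sign (−1)^0·+1^1·+1^2 = +1.
(a,b)_11: α=3, u≡2; β=1, v≡3 (mod 11); (2|11)=-1, (3|11)=+1; sign (−1)^1·-1^1·+1^3 = +1.
|Ram(-20735, -1137235)| = 4, even; anisotropic at {13, 23, 29, ∞}.

[13, 23, 29, inf]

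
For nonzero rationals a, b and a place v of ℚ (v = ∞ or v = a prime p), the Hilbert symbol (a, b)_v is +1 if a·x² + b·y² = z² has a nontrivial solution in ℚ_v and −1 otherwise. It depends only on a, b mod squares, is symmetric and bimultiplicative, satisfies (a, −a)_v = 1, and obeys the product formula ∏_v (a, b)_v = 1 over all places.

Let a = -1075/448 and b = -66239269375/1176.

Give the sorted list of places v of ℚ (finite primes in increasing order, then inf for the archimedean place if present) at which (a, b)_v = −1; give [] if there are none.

(a, b) ≡ (-301, -186) mod (ℚ^×)²; places V = {2, 3, 5, 7, 31, 43, ∞}.
(a,b)_31: α=0, u≡14; β=1, v≡8 (mod 31); (14|31)=+1, (8|31)=+1; sign (−1)^0·+1^1·+1^0 = +1.
(a,b)_2: α=-6, β=-3; u≡3, v≡3 (mod 8); ε(u)ε(v)=1·1, αω(v)=-6·1, βω(u)=-3·1; sum ≡ 0  ⇒  +1.
(a,b)_43: α=1, u≡1; β=4, v≡27 (mod 43); (1|43)=+1, (27|43)=-1; sign (−1)^0·+1^4·-1^1 = -1.
(a,b)_7: α=-1, u≡3; β=-2, v≡5 (mod 7); (3|7)=-1, (5|7)=-1; sign (−1)^0·-1^-2·-1^-1 = -1.
(a,b)_3: α=0, u≡2; β=-1, v≡1 (mod 3); (2|3)=-1, (1|3)=+1; sign (−1)^0·-1^-1·+1^0 = -1.
(a,b)_5: α=2, u≡4; β=4, v≡4 (mod 5); (4|5)=+1, (4|5)=+1; sign (−1)^0·+1^4·+1^2 = +1.
(a,b)_∞: sgn(-301)=−, sgn(-186)=−, so -1.
Ram(-301, -186) = {3, 7, 43, ∞}; no ℚ_3-point on the conic.

[3, 7, 43, inf]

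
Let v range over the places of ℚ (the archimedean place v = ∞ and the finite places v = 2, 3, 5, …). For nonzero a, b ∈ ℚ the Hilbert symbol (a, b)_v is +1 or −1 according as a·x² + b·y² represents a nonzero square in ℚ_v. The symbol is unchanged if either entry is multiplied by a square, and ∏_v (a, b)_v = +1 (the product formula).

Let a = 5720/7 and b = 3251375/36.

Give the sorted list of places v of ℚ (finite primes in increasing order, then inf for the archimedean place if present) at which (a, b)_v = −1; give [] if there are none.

[5, 11]

Mod squares: a ≡ 10010, b ≡ 95. Check v ∈ {∞, 2, 3, 5, 7, 11, 13, 19, 37}.
v=5: a=5^1·(≡2), b=5^3·(≡1) mod 5; (2|5)=-1, (1|5)=+1; (−1)^{1·3·2}·(-1)^3·(+1)^1 = -1.
v=19: a=19^0·(≡11), b=19^1·(≡4) mod 19; (11|19)=+1, (4|19)=+1; (−1)^{0·1·9}·(+1)^1·(+1)^0 = +1.
v=37: a=37^0·(≡19), b=37^2·(≡30) mod 37; (19|37)=-1, (30|37)=+1; (−1)^{0·2·18}·(-1)^2·(+1)^0 = +1.
v=11: a=11^1·(≡2), b=11^0·(≡2) mod 11; (2|11)=-1, (2|11)=-1; (−1)^{1·0·5}·(-1)^0·(-1)^1 = -1.
v=13: a=13^1·(≡9), b=13^0·(≡1) mod 13; (9|13)=+1, (1|13)=+1; (−1)^{1·0·6}·(+1)^0·(+1)^1 = +1.
v=7: a=7^-1·(≡1), b=7^0·(≡1) mod 7; (1|7)=+1, (1|7)=+1; (−1)^{-1·0·3}·(+1)^0·(+1)^-1 = +1.
v=3: a=3^0·(≡2), b=3^-2·(≡2) mod 3; (2|3)=-1, (2|3)=-1; (−1)^{0·-2·1}·(-1)^-2·(-1)^0 = +1.
v=∞: 10010 > 0 and 95 > 0  ⇒  (a,b)_∞ = +1.
v=2: v_2(a)=3, v_2(b)=-2; units ≡ 5, 7 (mod 8); ε·ε+αω+βω = 0·1+3·0+-2·1 ≡ 0  ⇒  (a,b)_2 = +1.
Ram(10010, 95) = {5, 11}; no ℚ_5-point on the conic.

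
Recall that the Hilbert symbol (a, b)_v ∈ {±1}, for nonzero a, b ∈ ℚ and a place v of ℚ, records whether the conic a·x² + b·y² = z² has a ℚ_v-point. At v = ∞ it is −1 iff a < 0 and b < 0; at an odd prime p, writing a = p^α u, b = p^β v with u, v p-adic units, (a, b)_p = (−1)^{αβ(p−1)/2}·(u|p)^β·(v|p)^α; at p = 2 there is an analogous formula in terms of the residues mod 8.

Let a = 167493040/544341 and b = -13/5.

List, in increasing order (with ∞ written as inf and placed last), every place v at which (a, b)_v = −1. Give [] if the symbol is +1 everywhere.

[2, 7]

Mod squares: a ≡ 15015, b ≡ -65. Check v ∈ {∞, 2, 3, 5, 7, 11, 13, 23}.
v=5: a=5^1·(≡3), b=5^-1·(≡2) mod 5; (3|5)=-1, (2|5)=-1; (−1)^{1·-1·2}·(-1)^-1·(-1)^1 = +1.
v=11: a=11^5·(≡1), b=11^0·(≡4) mod 11; (1|11)=+1, (4|11)=+1; (−1)^{5·0·5}·(+1)^0·(+1)^5 = +1.
v=7: a=7^-3·(≡3), b=7^0·(≡3) mod 7; (3|7)=-1, (3|7)=-1; (−1)^{-3·0·3}·(-1)^0·(-1)^-3 = -1.
v=3: a=3^-1·(≡1), b=3^0·(≡1) mod 3; (1|3)=+1, (1|3)=+1; (−1)^{-1·0·1}·(+1)^0·(+1)^-1 = +1.
v=∞: 15015 > 0 and -65 < 0  ⇒  (a,b)_∞ = +1.
v=23: a=23^-2·(≡15), b=23^0·(≡2) mod 23; (15|23)=-1, (2|23)=+1; (−1)^{-2·0·11}·(-1)^0·(+1)^-2 = +1.
v=2: v_2(a)=4, v_2(b)=0; units ≡ 7, 7 (mod 8); ε·ε+αω+βω = 1·1+4·0+0·0 ≡ 1  ⇒  (a,b)_2 = -1.
v=13: a=13^1·(≡8), b=13^1·(≡5) mod 13; (8|13)=-1, (5|13)=-1; (−1)^{1·1·6}·(-1)^1·(-1)^1 = +1.
|Ram(15015, -65)| = 2, even; anisotropic at {2, 7}.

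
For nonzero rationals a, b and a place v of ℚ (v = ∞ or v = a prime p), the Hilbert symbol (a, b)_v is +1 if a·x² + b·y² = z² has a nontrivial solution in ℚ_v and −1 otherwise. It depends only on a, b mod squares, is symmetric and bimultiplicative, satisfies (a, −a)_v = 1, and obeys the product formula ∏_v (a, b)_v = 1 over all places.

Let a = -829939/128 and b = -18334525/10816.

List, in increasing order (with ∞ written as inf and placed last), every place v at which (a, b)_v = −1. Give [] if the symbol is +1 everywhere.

Mod squares: a ≡ -38, b ≡ -6061. Check v ∈ {∞, 2, 5, 11, 13, 19, 29}.
v=19: a=19^3·(≡9), b=19^1·(≡7) mod 19; (9|19)=+1, (7|19)=+1; (−1)^{3·1·9}·(+1)^1·(+1)^3 = -1.
v=29: a=29^0·(≡1), b=29^1·(≡25) mod 29; (1|29)=+1, (25|29)=+1; (−1)^{0·1·14}·(+1)^1·(+1)^0 = +1.
v=∞: -38 < 0 and -6061 < 0  ⇒  (a,b)_∞ = -1.
v=11: a=11^2·(≡7), b=11^3·(≡10) mod 11; (7|11)=-1, (10|11)=-1; (−1)^{2·3·5}·(-1)^3·(-1)^2 = -1.
v=5: a=5^0·(≡2), b=5^2·(≡4) mod 5; (2|5)=-1, (4|5)=+1; (−1)^{0·2·2}·(-1)^2·(+1)^0 = +1.
v=13: a=13^0·(≡3), b=13^-2·(≡1) mod 13; (3|13)=+1, (1|13)=+1; (−1)^{0·-2·6}·(+1)^-2·(+1)^0 = +1.
v=2: v_2(a)=-7, v_2(b)=-6; units ≡ 5, 3 (mod 8); ε·ε+αω+βω = 0·1+-7·1+-6·1 ≡ 1  ⇒  (a,b)_2 = -1.
|Ram(-38, -6061)| = 4, even; anisotropic at {2, 11, 19, ∞}.

[2, 11, 19, inf]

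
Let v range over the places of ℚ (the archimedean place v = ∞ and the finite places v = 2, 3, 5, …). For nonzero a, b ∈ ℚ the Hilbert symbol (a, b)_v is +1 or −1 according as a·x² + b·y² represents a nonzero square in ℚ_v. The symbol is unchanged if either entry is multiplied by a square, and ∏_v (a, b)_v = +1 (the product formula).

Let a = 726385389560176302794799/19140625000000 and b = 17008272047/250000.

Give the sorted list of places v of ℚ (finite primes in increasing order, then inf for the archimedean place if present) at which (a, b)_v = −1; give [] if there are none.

[2, 17]

Mod squares: a ≡ 31, b ≡ 527. Check v ∈ {∞, 2, 3, 5, 7, 13, 17, 19, 23, 31}.
v=3: a=3^4·(≡1), b=3^0·(≡2) mod 3; (1|3)=+1, (2|3)=-1; (−1)^{4·0·1}·(+1)^0·(-1)^4 = +1.
v=17: a=17^2·(≡10), b=17^1·(≡5) mod 17; (10|17)=-1, (5|17)=-1; (−1)^{2·1·8}·(-1)^1·(-1)^2 = -1.
v=23: a=23^4·(≡3), b=23^2·(≡21) mod 23; (3|23)=+1, (21|23)=-1; (−1)^{4·2·11}·(+1)^2·(-1)^4 = +1.
v=13: a=13^4·(≡2), b=13^2·(≡11) mod 13; (2|13)=-1, (11|13)=-1; (−1)^{4·2·6}·(-1)^2·(-1)^4 = +1.
v=31: a=31^3·(≡16), b=31^1·(≡6) mod 31; (16|31)=+1, (6|31)=-1; (−1)^{3·1·15}·(+1)^1·(-1)^3 = +1.
v=∞: 31 > 0 and 527 > 0  ⇒  (a,b)_∞ = +1.
v=19: a=19^4·(≡15), b=19^2·(≡15) mod 19; (15|19)=-1, (15|19)=-1; (−1)^{4·2·9}·(-1)^2·(-1)^4 = +1.
v=2: v_2(a)=-6, v_2(b)=-4; units ≡ 7, 7 (mod 8); ε·ε+αω+βω = 1·1+-6·0+-4·0 ≡ 1  ⇒  (a,b)_2 = -1.
v=5: a=5^-14·(≡4), b=5^-6·(≡2) mod 5; (4|5)=+1, (2|5)=-1; (−1)^{-14·-6·2}·(+1)^-6·(-1)^-14 = +1.
v=7: a=7^-2·(≡6), b=7^0·(≡2) mod 7; (6|7)=-1, (2|7)=+1; (−1)^{-2·0·3}·(-1)^0·(+1)^-2 = +1.
Ram(31, 527) = {2, 17}; no ℚ_2-point on the conic.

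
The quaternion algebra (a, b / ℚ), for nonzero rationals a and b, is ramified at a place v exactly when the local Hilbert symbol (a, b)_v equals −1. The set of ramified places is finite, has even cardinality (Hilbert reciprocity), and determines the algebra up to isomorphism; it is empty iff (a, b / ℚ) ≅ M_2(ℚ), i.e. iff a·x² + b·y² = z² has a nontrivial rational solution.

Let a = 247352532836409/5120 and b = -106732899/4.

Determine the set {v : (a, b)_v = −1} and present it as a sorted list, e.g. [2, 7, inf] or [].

(a, b) ≡ (5005, -91) mod (ℚ^×)²; places V = {2, 3, 5, 7, 11, 13, 17, 19, ∞}.
(a,b)_∞: sgn(5005)=+, sgn(-91)=−, so +1.
(a,b)_19: α=4, u≡3; β=4, v≡9 (mod 19); (3|19)=-1, (9|19)=+1; sign (−1)^0·-1^4·+1^4 = +1.
(a,b)_5: α=-1, u≡1; β=0, v≡4 (mod 5); (1|5)=+1, (4|5)=+1; sign (−1)^0·+1^0·+1^-1 = +1.
(a,b)_11: α=1, u≡3; β=0, v≡6 (mod 11); (3|11)=+1, (6|11)=-1; sign (−1)^0·+1^0·-1^1 = -1.
(a,b)_3: α=8, u≡1; β=2, v≡2 (mod 3); (1|3)=+1, (2|3)=-1; sign (−1)^0·+1^2·-1^8 = +1.
(a,b)_2: α=-10, β=-2; u≡5, v≡5 (mod 8); ε(u)ε(v)=0·0, αω(v)=-10·1, βω(u)=-2·1; sum ≡ 0  ⇒  +1.
(a,b)_13: α=1, u≡11; β=1, v≡11 (mod 13); (11|13)=-1, (11|13)=-1; sign (−1)^0·-1^1·-1^1 = +1.
(a,b)_17: α=2, u≡5; β=0, v≡5 (mod 17); (5|17)=-1, (5|17)=-1; sign (−1)^0·-1^0·-1^2 = +1.
(a,b)_7: α=1, u≡1; β=1, v≡1 (mod 7); (1|7)=+1, (1|7)=+1; sign (−1)^1·+1^1·+1^1 = -1.
(5005, -91 / ℚ) ramifies at {7, 11}: a division algebra.

[7, 11]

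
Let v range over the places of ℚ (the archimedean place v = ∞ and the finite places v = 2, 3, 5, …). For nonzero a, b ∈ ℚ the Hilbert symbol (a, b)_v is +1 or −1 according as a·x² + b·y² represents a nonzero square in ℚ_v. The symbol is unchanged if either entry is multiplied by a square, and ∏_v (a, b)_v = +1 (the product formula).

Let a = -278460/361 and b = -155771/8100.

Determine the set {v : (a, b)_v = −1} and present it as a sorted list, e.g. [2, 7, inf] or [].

[7, 13, 17, inf]

Mod squares: a ≡ -7735, b ≡ -11. Check v ∈ {∞, 2, 3, 5, 7, 11, 13, 17, 19}.
v=5: a=5^1·(≡3), b=5^-2·(≡1) mod 5; (3|5)=-1, (1|5)=+1; (−1)^{1·-2·2}·(-1)^-2·(+1)^1 = +1.
v=17: a=17^1·(≡2), b=17^2·(≡7) mod 17; (2|17)=+1, (7|17)=-1; (−1)^{1·2·8}·(+1)^2·(-1)^1 = -1.
v=19: a=19^-2·(≡4), b=19^0·(≡8) mod 19; (4|19)=+1, (8|19)=-1; (−1)^{-2·0·9}·(+1)^0·(-1)^-2 = +1.
v=∞: -7735 < 0 and -11 < 0  ⇒  (a,b)_∞ = -1.
v=2: v_2(a)=2, v_2(b)=-2; units ≡ 1, 5 (mod 8); ε·ε+αω+βω = 0·0+2·1+-2·0 ≡ 0  ⇒  (a,b)_2 = +1.
v=7: a=7^1·(≡2), b=7^2·(≡6) mod 7; (2|7)=+1, (6|7)=-1; (−1)^{1·2·3}·(+1)^2·(-1)^1 = -1.
v=11: a=11^0·(≡3), b=11^1·(≡10) mod 11; (3|11)=+1, (10|11)=-1; (−1)^{0·1·5}·(+1)^1·(-1)^0 = +1.
v=3: a=3^2·(≡2), b=3^-4·(≡1) mod 3; (2|3)=-1, (1|3)=+1; (−1)^{2·-4·1}·(-1)^-4·(+1)^2 = +1.
v=13: a=13^1·(≡3), b=13^0·(≡8) mod 13; (3|13)=+1, (8|13)=-1; (−1)^{1·0·6}·(+1)^0·(-1)^1 = -1.
|Ram(-7735, -11)| = 4, even; anisotropic at {7, 13, 17, ∞}.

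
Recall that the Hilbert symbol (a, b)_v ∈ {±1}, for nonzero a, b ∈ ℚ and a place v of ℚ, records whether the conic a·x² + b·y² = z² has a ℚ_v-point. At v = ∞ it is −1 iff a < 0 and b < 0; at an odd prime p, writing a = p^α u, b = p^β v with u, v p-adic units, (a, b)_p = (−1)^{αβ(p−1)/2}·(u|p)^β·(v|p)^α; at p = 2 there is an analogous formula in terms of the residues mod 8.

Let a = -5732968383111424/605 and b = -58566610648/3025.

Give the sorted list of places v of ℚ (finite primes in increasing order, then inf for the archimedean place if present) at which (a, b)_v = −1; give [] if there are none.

[2, 5, 19, inf]

(a, b) ≡ (-5, -6118) mod (ℚ^×)²; places V = {2, 5, 7, 11, 13, 17, 19, 23, ∞}.
(a,b)_17: α=2, u≡10; β=2, v≡1 (mod 17); (10|17)=-1, (1|17)=+1; sign (−1)^0·-1^2·+1^2 = +1.
(a,b)_13: α=2, u≡5; β=2, v≡6 (mod 13); (5|13)=-1, (6|13)=-1; sign (−1)^0·-1^2·-1^2 = +1.
(a,b)_19: α=2, u≡10; β=1, v≡7 (mod 19); (10|19)=-1, (7|19)=+1; sign (−1)^0·-1^1·+1^2 = -1.
(a,b)_23: α=2, u≡2; β=1, v≡5 (mod 23); (2|23)=+1, (5|23)=-1; sign (−1)^0·+1^1·-1^2 = +1.
(a,b)_11: α=-2, u≡8; β=-2, v≡5 (mod 11); (8|11)=-1, (5|11)=+1; sign (−1)^0·-1^-2·+1^-2 = +1.
(a,b)_5: α=-1, u≡1; β=-2, v≡2 (mod 5); (1|5)=+1, (2|5)=-1; sign (−1)^0·+1^-2·-1^-1 = -1.
(a,b)_2: α=8, β=3; u≡3, v≡5 (mod 8); ε(u)ε(v)=1·0, αω(v)=8·1, βω(u)=3·1; sum ≡ 1  ⇒  -1.
(a,b)_7: α=4, u≡4; β=3, v≡1 (mod 7); (4|7)=+1, (1|7)=+1; sign (−1)^0·+1^3·+1^4 = +1.
(a,b)_∞: sgn(-5)=−, sgn(-6118)=−, so -1.
|Ram(-5, -6118)| = 4, even; anisotropic at {2, 5, 19, ∞}.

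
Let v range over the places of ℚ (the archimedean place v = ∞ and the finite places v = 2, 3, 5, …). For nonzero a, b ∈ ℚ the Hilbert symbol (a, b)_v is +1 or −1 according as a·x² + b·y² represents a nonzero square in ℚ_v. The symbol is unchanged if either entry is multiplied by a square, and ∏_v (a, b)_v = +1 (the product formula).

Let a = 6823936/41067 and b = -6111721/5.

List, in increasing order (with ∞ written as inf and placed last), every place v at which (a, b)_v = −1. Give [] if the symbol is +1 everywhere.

Mod squares: a ≡ 102, b ≡ -623645. Check v ∈ {∞, 2, 3, 5, 7, 11, 13, 17, 23, 29}.
v=2: v_2(a)=13, v_2(b)=0; units ≡ 3, 3 (mod 8); ε·ε+αω+βω = 1·1+13·1+0·1 ≡ 0  ⇒  (a,b)_2 = +1.
v=29: a=29^0·(≡11), b=29^1·(≡22) mod 29; (11|29)=-1, (22|29)=+1; (−1)^{0·1·14}·(-1)^1·(+1)^0 = -1.
v=3: a=3^-5·(≡1), b=3^0·(≡1) mod 3; (1|3)=+1, (1|3)=+1; (−1)^{-5·0·1}·(+1)^0·(+1)^-5 = +1.
v=5: a=5^0·(≡3), b=5^-1·(≡4) mod 5; (3|5)=-1, (4|5)=+1; (−1)^{0·-1·2}·(-1)^-1·(+1)^0 = -1.
v=11: a=11^0·(≡5), b=11^1·(≡2) mod 11; (5|11)=+1, (2|11)=-1; (−1)^{0·1·5}·(+1)^1·(-1)^0 = +1.
v=23: a=23^0·(≡17), b=23^1·(≡3) mod 23; (17|23)=-1, (3|23)=+1; (−1)^{0·1·11}·(-1)^1·(+1)^0 = -1.
v=13: a=13^-2·(≡6), b=13^0·(≡12) mod 13; (6|13)=-1, (12|13)=+1; (−1)^{-2·0·6}·(-1)^0·(+1)^-2 = +1.
v=7: a=7^2·(≡4), b=7^2·(≡5) mod 7; (4|7)=+1, (5|7)=-1; (−1)^{2·2·3}·(+1)^2·(-1)^2 = +1.
v=17: a=17^1·(≡6), b=17^1·(≡4) mod 17; (6|17)=-1, (4|17)=+1; (−1)^{1·1·8}·(-1)^1·(+1)^1 = -1.
v=∞: 102 > 0 and -623645 < 0  ⇒  (a,b)_∞ = +1.
Ram(102, -623645) = {5, 17, 23, 29}; no ℚ_5-point on the conic.

[5, 17, 23, 29]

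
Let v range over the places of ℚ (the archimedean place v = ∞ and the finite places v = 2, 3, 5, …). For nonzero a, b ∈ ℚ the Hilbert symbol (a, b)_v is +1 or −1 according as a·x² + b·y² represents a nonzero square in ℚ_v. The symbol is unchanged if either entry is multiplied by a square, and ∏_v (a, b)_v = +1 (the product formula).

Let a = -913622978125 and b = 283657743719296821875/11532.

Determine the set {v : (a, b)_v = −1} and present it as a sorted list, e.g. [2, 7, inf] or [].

[3, 5, 7, 13, 17, 29]

Mod squares: a ≡ -85, b ≡ 672945. Check v ∈ {∞, 2, 3, 5, 7, 11, 13, 17, 29, 31}.
v=5: a=5^5·(≡2), b=5^5·(≡4) mod 5; (2|5)=-1, (4|5)=+1; (−1)^{5·5·2}·(-1)^5·(+1)^5 = -1.
v=3: a=3^0·(≡2), b=3^-1·(≡2) mod 3; (2|3)=-1, (2|3)=-1; (−1)^{0·-1·1}·(-1)^-1·(-1)^0 = -1.
v=13: a=13^2·(≡8), b=13^3·(≡12) mod 13; (8|13)=-1, (12|13)=+1; (−1)^{2·3·6}·(-1)^3·(+1)^2 = -1.
v=31: a=31^0·(≡7), b=31^-2·(≡1) mod 31; (7|31)=+1, (1|31)=+1; (−1)^{0·-2·15}·(+1)^-2·(+1)^0 = +1.
v=11: a=11^2·(≡1), b=11^2·(≡1) mod 11; (1|11)=+1, (1|11)=+1; (−1)^{2·2·5}·(+1)^2·(+1)^2 = +1.
v=29: a=29^2·(≡12), b=29^3·(≡4) mod 29; (12|29)=-1, (4|29)=+1; (−1)^{2·3·14}·(-1)^3·(+1)^2 = -1.
v=2: v_2(a)=0, v_2(b)=-2; units ≡ 3, 1 (mod 8); ε·ε+αω+βω = 1·0+0·0+-2·1 ≡ 0  ⇒  (a,b)_2 = +1.
v=∞: -85 < 0 and 672945 > 0  ⇒  (a,b)_∞ = +1.
v=7: a=7^0·(≡3), b=7^7·(≡1) mod 7; (3|7)=-1, (1|7)=+1; (−1)^{0·7·3}·(-1)^7·(+1)^0 = -1.
v=17: a=17^1·(≡3), b=17^1·(≡16) mod 17; (3|17)=-1, (16|17)=+1; (−1)^{1·1·8}·(-1)^1·(+1)^1 = -1.
|Ram(-85, 672945)| = 6, even; anisotropic at {3, 5, 7, 13, 17, 29}.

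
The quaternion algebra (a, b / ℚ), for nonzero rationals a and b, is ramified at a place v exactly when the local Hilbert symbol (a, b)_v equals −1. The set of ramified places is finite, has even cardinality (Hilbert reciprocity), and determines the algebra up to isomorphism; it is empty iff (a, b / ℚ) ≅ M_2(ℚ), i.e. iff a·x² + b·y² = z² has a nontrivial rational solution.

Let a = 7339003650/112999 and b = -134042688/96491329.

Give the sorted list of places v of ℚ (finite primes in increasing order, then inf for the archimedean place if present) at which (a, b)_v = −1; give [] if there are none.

Mod squares: a ≡ 25806, b ≡ -17. Check v ∈ {∞, 2, 3, 5, 11, 13, 17, 19, 23, 37, 47}.
v=23: a=23^-1·(≡2), b=23^0·(≡6) mod 23; (2|23)=+1, (6|23)=+1; (−1)^{-1·0·11}·(+1)^0·(+1)^-1 = +1.
v=11: a=11^1·(≡9), b=11^-2·(≡3) mod 11; (9|11)=+1, (3|11)=+1; (−1)^{1·-2·5}·(+1)^-2·(+1)^1 = +1.
v=37: a=37^2·(≡31), b=37^0·(≡22) mod 37; (31|37)=-1, (22|37)=-1; (−1)^{2·0·18}·(-1)^0·(-1)^2 = +1.
v=5: a=5^2·(≡4), b=5^0·(≡3) mod 5; (4|5)=+1, (3|5)=-1; (−1)^{2·0·2}·(+1)^0·(-1)^2 = +1.
v=2: v_2(a)=1, v_2(b)=6; units ≡ 7, 7 (mod 8); ε·ε+αω+βω = 1·1+1·0+6·0 ≡ 1  ⇒  (a,b)_2 = -1.
v=∞: 25806 > 0 and -17 < 0  ⇒  (a,b)_∞ = +1.
v=17: a=17^-3·(≡3), b=17^1·(≡16) mod 17; (3|17)=-1, (16|17)=+1; (−1)^{-3·1·8}·(-1)^1·(+1)^-3 = -1.
v=47: a=47^0·(≡42), b=47^-2·(≡5) mod 47; (42|47)=+1, (5|47)=-1; (−1)^{0·-2·23}·(+1)^-2·(-1)^0 = +1.
v=3: a=3^3·(≡1), b=3^6·(≡1) mod 3; (1|3)=+1, (1|3)=+1; (−1)^{3·6·1}·(+1)^6·(+1)^3 = +1.
v=19: a=19^2·(≡5), b=19^-2·(≡2) mod 19; (5|19)=+1, (2|19)=-1; (−1)^{2·-2·9}·(+1)^-2·(-1)^2 = +1.
v=13: a=13^0·(≡10), b=13^2·(≡9) mod 13; (10|13)=+1, (9|13)=+1; (−1)^{0·2·6}·(+1)^2·(+1)^0 = +1.
|Ram(25806, -17)| = 2, even; anisotropic at {2, 17}.

[2, 17]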